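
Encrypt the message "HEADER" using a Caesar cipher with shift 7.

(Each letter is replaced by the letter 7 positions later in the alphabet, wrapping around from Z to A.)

Step 1: For each letter, shift forward by 7 positions (mod 26).
  H (position 7) -> position (7+7) mod 26 = 14 -> O
  E (position 4) -> position (4+7) mod 26 = 11 -> L
  A (position 0) -> position (0+7) mod 26 = 7 -> H
  D (position 3) -> position (3+7) mod 26 = 10 -> K
  E (position 4) -> position (4+7) mod 26 = 11 -> L
  R (position 17) -> position (17+7) mod 26 = 24 -> Y
Result: OLHKLY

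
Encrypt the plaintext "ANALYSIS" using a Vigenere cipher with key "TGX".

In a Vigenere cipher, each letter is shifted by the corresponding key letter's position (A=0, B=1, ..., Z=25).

Step 1: Repeat key to match plaintext length:
  Plaintext: ANALYSIS
  Key:       TGXTGXTG
Step 2: Encrypt each letter:
  A(0) + T(19) = (0+19) mod 26 = 19 = T
  N(13) + G(6) = (13+6) mod 26 = 19 = T
  A(0) + X(23) = (0+23) mod 26 = 23 = X
  L(11) + T(19) = (11+19) mod 26 = 4 = E
  Y(24) + G(6) = (24+6) mod 26 = 4 = E
  S(18) + X(23) = (18+23) mod 26 = 15 = P
  I(8) + T(19) = (8+19) mod 26 = 1 = B
  S(18) + G(6) = (18+6) mod 26 = 24 = Y
Ciphertext: TTXEEPBY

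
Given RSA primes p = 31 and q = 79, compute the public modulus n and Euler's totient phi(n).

Step 1: n = p * q = 31 * 79 = 2449.
Step 2: phi(n) = (p-1)(q-1) = 30 * 78 = 2340.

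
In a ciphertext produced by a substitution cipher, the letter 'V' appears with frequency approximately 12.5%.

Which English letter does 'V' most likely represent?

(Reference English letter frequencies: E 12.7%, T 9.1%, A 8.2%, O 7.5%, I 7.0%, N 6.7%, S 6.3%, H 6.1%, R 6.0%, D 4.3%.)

Step 1: The observed frequency is 12.5%.
Step 2: Compare with English frequencies:
  E: 12.7% (difference: 0.2%) <-- closest
  T: 9.1% (difference: 3.4%)
  A: 8.2% (difference: 4.3%)
  O: 7.5% (difference: 5.0%)
  I: 7.0% (difference: 5.5%)
  N: 6.7% (difference: 5.8%)
  S: 6.3% (difference: 6.2%)
  H: 6.1% (difference: 6.4%)
  R: 6.0% (difference: 6.5%)
  D: 4.3% (difference: 8.2%)
Step 3: 'V' most likely represents 'E' (frequency 12.7%).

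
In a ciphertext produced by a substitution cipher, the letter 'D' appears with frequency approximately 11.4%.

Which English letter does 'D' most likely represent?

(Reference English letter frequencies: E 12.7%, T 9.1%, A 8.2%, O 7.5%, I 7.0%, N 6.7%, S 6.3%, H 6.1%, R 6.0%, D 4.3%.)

Step 1: The observed frequency is 11.4%.
Step 2: Compare with English frequencies:
  E: 12.7% (difference: 1.3%) <-- closest
  T: 9.1% (difference: 2.3%)
  A: 8.2% (difference: 3.2%)
  O: 7.5% (difference: 3.9%)
  I: 7.0% (difference: 4.4%)
  N: 6.7% (difference: 4.7%)
  S: 6.3% (difference: 5.1%)
  H: 6.1% (difference: 5.3%)
  R: 6.0% (difference: 5.4%)
  D: 4.3% (difference: 7.1%)
Step 3: 'D' most likely represents 'E' (frequency 12.7%).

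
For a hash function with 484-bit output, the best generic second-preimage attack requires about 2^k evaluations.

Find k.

Step 1: The hash has a 484-bit output.
Step 2: Second-preimage resistance means: given a specific input x, it should be infeasible to find a different y with h(y) = h(x).
With a 484-bit output, a generic search for a second preimage costs about 2^484 evaluations (each trial matches the fixed target with probability 2^-484).
Step 3: Security level = 484 bits.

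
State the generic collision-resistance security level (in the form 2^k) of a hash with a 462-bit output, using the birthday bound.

Step 1: The birthday paradox gives collision probability ~50% after sqrt(2^n) = 2^(n/2) hashes.
Step 2: For 462-bit output: 2^(462/2) = 2^231.
Step 3: Approximately 2^231 hash computations needed.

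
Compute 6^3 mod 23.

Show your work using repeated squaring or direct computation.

Step 1: Compute 6^3 mod 23 step by step, reducing modulo 23 at each step.
  6^1 mod 23 = 6
  6^2 mod 23 = (6 * 6) mod 23 = 13
  6^3 mod 23 = (13 * 6) mod 23 = 9
Step 2: Result = 9.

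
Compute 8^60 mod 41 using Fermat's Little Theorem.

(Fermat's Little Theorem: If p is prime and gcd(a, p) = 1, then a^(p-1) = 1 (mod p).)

Step 1: Since 41 is prime, by Fermat's Little Theorem: 8^40 = 1 (mod 41).
Step 2: Reduce exponent: 60 mod 40 = 20.
Step 3: So 8^60 = 8^20 (mod 41).
Step 4: 8^20 mod 41 = 1.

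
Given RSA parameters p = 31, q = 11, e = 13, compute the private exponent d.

Step 1: n = 31 * 11 = 341.
Step 2: phi(n) = 30 * 10 = 300.
Step 3: Find d such that 13 * d = 1 (mod 300).
Step 4: d = 13^(-1) mod 300 = 277.
Verification: 13 * 277 = 3601 = 12 * 300 + 1.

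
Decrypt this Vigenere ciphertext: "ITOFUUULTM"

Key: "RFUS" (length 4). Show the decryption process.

Step 1: Key 'RFUS' has length 4. Extended key: RFUSRFUSRF
Step 2: Decrypt each position:
  I(8) - R(17) = 17 = R
  T(19) - F(5) = 14 = O
  O(14) - U(20) = 20 = U
  F(5) - S(18) = 13 = N
  U(20) - R(17) = 3 = D
  U(20) - F(5) = 15 = P
  U(20) - U(20) = 0 = A
  L(11) - S(18) = 19 = T
  T(19) - R(17) = 2 = C
  M(12) - F(5) = 7 = H
Plaintext: ROUNDPATCH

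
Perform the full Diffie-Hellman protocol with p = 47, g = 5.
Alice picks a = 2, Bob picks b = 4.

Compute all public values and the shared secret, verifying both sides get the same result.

Step 1: A = g^a mod p = 5^2 mod 47 = 25.
Step 2: B = g^b mod p = 5^4 mod 47 = 14.
Step 3: Alice computes s = B^a mod p = 14^2 mod 47 = 8.
Step 4: Bob computes s = A^b mod p = 25^4 mod 47 = 8.
Both sides agree: shared secret = 8.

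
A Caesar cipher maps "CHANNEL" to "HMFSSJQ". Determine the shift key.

Step 1: Compare first letters: C (position 2) -> H (position 7).
Step 2: Shift = (7 - 2) mod 26 = 5.
The shift value is 5.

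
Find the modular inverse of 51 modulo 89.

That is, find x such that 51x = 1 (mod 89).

Step 1: We need x such that 51 * x = 1 (mod 89).
Step 2: Using the extended Euclidean algorithm or trial:
  51 * 7 = 357 = 4 * 89 + 1.
Step 3: Since 357 mod 89 = 1, the inverse is x = 7.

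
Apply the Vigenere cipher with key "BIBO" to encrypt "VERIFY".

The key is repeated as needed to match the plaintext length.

Step 1: Repeat key to match plaintext length:
  Plaintext: VERIFY
  Key:       BIBOBI
Step 2: Encrypt each letter:
  V(21) + B(1) = (21+1) mod 26 = 22 = W
  E(4) + I(8) = (4+8) mod 26 = 12 = M
  R(17) + B(1) = (17+1) mod 26 = 18 = S
  I(8) + O(14) = (8+14) mod 26 = 22 = W
  F(5) + B(1) = (5+1) mod 26 = 6 = G
  Y(24) + I(8) = (24+8) mod 26 = 6 = G
Ciphertext: WMSWGG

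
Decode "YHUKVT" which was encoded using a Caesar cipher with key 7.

Step 1: Reverse the shift by subtracting 7 from each letter position.
  Y (position 24) -> position (24-7) mod 26 = 17 -> R
  H (position 7) -> position (7-7) mod 26 = 0 -> A
  U (position 20) -> position (20-7) mod 26 = 13 -> N
  K (position 10) -> position (10-7) mod 26 = 3 -> D
  V (position 21) -> position (21-7) mod 26 = 14 -> O
  T (position 19) -> position (19-7) mod 26 = 12 -> M
Decrypted message: RANDOM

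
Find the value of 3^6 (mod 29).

Step 1: Compute 3^6 mod 29 step by step, reducing modulo 29 at each step.
  3^1 mod 29 = 3
  3^2 mod 29 = (3 * 3) mod 29 = 9
  3^3 mod 29 = (9 * 3) mod 29 = 27
  3^4 mod 29 = (27 * 3) mod 29 = 23
  3^5 mod 29 = (23 * 3) mod 29 = 11
  3^6 mod 29 = (11 * 3) mod 29 = 4
Step 2: Result = 4.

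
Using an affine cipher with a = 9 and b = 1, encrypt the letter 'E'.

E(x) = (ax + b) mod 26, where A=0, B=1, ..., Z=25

Step 1: Convert 'E' to number: x = 4.
Step 2: E(4) = (9 * 4 + 1) mod 26 = 37 mod 26 = 11.
Step 3: Convert 11 back to letter: L.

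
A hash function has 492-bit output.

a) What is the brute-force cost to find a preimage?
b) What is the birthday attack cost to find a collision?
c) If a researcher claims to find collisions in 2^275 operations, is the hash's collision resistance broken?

Step 1: Preimage resistance requires brute-force of 2^492 operations.
Step 2: Collision resistance (birthday bound) = 2^(492/2) = 2^246.
Step 3: The claimed attack costs 2^275 operations.
Step 4: Since 2^275 >= 2^246, the claimed attack is no faster than the generic birthday attack, so this does not break collision resistance.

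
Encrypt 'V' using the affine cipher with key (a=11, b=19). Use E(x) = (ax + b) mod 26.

Step 1: Convert 'V' to number: x = 21.
Step 2: E(21) = (11 * 21 + 19) mod 26 = 250 mod 26 = 16.
Step 3: Convert 16 back to letter: Q.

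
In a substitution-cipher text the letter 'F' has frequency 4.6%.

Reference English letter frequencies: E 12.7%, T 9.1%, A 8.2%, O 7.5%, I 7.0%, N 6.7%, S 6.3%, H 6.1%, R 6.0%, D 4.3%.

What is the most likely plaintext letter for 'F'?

Step 1: The observed frequency is 4.6%.
Step 2: Compare with English frequencies:
  E: 12.7% (difference: 8.1%)
  T: 9.1% (difference: 4.5%)
  A: 8.2% (difference: 3.6%)
  O: 7.5% (difference: 2.9%)
  I: 7.0% (difference: 2.4%)
  N: 6.7% (difference: 2.1%)
  S: 6.3% (difference: 1.7%)
  H: 6.1% (difference: 1.5%)
  R: 6.0% (difference: 1.4%)
  D: 4.3% (difference: 0.3%) <-- closest
Step 3: 'F' most likely represents 'D' (frequency 4.3%).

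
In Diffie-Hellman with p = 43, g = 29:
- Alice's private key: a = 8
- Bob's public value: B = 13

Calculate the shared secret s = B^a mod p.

Step 1: s = B^a mod p = 13^8 mod 43.
  13^1 mod 43 = 13
  13^2 mod 43 = (13 * 13) mod 43 = 40
  13^3 mod 43 = (40 * 13) mod 43 = 4
  13^4 mod 43 = (4 * 13) mod 43 = 9
  13^5 mod 43 = (9 * 13) mod 43 = 31
  13^6 mod 43 = (31 * 13) mod 43 = 16
  13^7 mod 43 = (16 * 13) mod 43 = 36
  13^8 mod 43 = (36 * 13) mod 43 = 38
Result: shared secret = 38.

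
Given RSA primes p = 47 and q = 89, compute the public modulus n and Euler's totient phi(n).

Step 1: n = p * q = 47 * 89 = 4183.
Step 2: phi(n) = (p-1)(q-1) = 46 * 88 = 4048.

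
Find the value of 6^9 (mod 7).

Step 1: Compute 6^9 mod 7 step by step, reducing modulo 7 at each step.
  6^1 mod 7 = 6
  6^2 mod 7 = (6 * 6) mod 7 = 1
  6^3 mod 7 = (1 * 6) mod 7 = 6
  6^4 mod 7 = (6 * 6) mod 7 = 1
  6^5 mod 7 = (1 * 6) mod 7 = 6
  6^6 mod 7 = (6 * 6) mod 7 = 1
  6^7 mod 7 = (1 * 6) mod 7 = 6
  6^8 mod 7 = (6 * 6) mod 7 = 1
  6^9 mod 7 = (1 * 6) mod 7 = 6
Step 2: Result = 6.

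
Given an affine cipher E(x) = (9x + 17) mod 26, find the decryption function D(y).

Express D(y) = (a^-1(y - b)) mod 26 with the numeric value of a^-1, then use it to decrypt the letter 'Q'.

Step 1: Find a^-1, the modular inverse of 9 mod 26.
Step 2: We need 9 * a^-1 = 1 (mod 26).
Step 3: 9 * 3 = 27 = 1 * 26 + 1, so a^-1 = 3.
Step 4: D(y) = 3(y - 17) mod 26.
Step 5: Apply to 'Q' (y = 16): D(16) = 3 * (16 - 17) mod 26 = 3 * -1 mod 26 = 23 -> 'X'.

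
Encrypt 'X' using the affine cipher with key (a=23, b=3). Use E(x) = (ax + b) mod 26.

Step 1: Convert 'X' to number: x = 23.
Step 2: E(23) = (23 * 23 + 3) mod 26 = 532 mod 26 = 12.
Step 3: Convert 12 back to letter: M.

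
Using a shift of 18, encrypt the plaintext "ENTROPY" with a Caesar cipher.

Step 1: For each letter, shift forward by 18 positions (mod 26).
  E (position 4) -> position (4+18) mod 26 = 22 -> W
  N (position 13) -> position (13+18) mod 26 = 5 -> F
  T (position 19) -> position (19+18) mod 26 = 11 -> L
  R (position 17) -> position (17+18) mod 26 = 9 -> J
  O (position 14) -> position (14+18) mod 26 = 6 -> G
  P (position 15) -> position (15+18) mod 26 = 7 -> H
  Y (position 24) -> position (24+18) mod 26 = 16 -> Q
Result: WFLJGHQ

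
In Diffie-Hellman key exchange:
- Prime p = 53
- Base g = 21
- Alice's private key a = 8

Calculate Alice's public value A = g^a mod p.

Step 1: A = g^a mod p = 21^8 mod 53.
  21^1 mod 53 = 21
  21^2 mod 53 = (21 * 21) mod 53 = 17
  21^3 mod 53 = (17 * 21) mod 53 = 39
  21^4 mod 53 = (39 * 21) mod 53 = 24
  21^5 mod 53 = (24 * 21) mod 53 = 27
  21^6 mod 53 = (27 * 21) mod 53 = 37
  21^7 mod 53 = (37 * 21) mod 53 = 35
  21^8 mod 53 = (35 * 21) mod 53 = 46
Result: A = 46.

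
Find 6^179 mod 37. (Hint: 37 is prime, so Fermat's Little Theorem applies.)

Step 1: Since 37 is prime, by Fermat's Little Theorem: 6^36 = 1 (mod 37).
Step 2: Reduce exponent: 179 mod 36 = 35.
Step 3: So 6^179 = 6^35 (mod 37).
Step 4: 6^35 mod 37 = 31.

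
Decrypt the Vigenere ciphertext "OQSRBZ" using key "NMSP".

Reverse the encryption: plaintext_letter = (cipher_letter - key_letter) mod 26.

Step 1: Extend key: NMSPNM
Step 2: Decrypt each letter (c - k) mod 26:
  O(14) - N(13) = (14-13) mod 26 = 1 = B
  Q(16) - M(12) = (16-12) mod 26 = 4 = E
  S(18) - S(18) = (18-18) mod 26 = 0 = A
  R(17) - P(15) = (17-15) mod 26 = 2 = C
  B(1) - N(13) = (1-13) mod 26 = 14 = O
  Z(25) - M(12) = (25-12) mod 26 = 13 = N
Plaintext: BEACON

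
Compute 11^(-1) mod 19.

Step 1: We need x such that 11 * x = 1 (mod 19).
Step 2: Using the extended Euclidean algorithm or trial:
  11 * 7 = 77 = 4 * 19 + 1.
Step 3: Since 77 mod 19 = 1, the inverse is x = 7.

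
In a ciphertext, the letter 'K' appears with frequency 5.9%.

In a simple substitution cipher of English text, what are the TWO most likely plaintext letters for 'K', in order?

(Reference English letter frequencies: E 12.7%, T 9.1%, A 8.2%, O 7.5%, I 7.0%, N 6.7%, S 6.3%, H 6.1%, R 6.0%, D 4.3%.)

Step 1: Observed frequency of 'K' is 5.9%.
Step 2: Compute distances to each reference frequency and sort:
  R (6.0%): difference = 0.1% <-- BEST
  H (6.1%): difference = 0.2% <-- RUNNER-UP
  S (6.3%): difference = 0.4%
  N (6.7%): difference = 0.8%
  I (7.0%): difference = 1.1%
Step 3: Most likely is 'R' (6.0%, diff 0.1%); second most likely is 'H' (6.1%, diff 0.2%).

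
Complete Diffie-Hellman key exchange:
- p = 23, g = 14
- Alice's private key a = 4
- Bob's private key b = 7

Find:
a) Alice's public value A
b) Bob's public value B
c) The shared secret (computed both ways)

Step 1: A = g^a mod p = 14^4 mod 23 = 6.
Step 2: B = g^b mod p = 14^7 mod 23 = 19.
Step 3: Alice computes s = B^a mod p = 19^4 mod 23 = 3.
Step 4: Bob computes s = A^b mod p = 6^7 mod 23 = 3.
Both sides agree: shared secret = 3.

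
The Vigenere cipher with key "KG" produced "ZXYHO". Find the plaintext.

Step 1: Extend key: KGKGK
Step 2: Decrypt each letter (c - k) mod 26:
  Z(25) - K(10) = (25-10) mod 26 = 15 = P
  X(23) - G(6) = (23-6) mod 26 = 17 = R
  Y(24) - K(10) = (24-10) mod 26 = 14 = O
  H(7) - G(6) = (7-6) mod 26 = 1 = B
  O(14) - K(10) = (14-10) mod 26 = 4 = E
Plaintext: PROBE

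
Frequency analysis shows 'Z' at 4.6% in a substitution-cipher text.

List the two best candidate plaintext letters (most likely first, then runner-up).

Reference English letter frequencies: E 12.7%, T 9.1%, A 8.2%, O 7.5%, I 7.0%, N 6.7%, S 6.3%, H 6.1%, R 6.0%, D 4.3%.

Step 1: Observed frequency of 'Z' is 4.6%.
Step 2: Compute distances to each reference frequency and sort:
  D (4.3%): difference = 0.3% <-- BEST
  R (6.0%): difference = 1.4% <-- RUNNER-UP
  H (6.1%): difference = 1.5%
  S (6.3%): difference = 1.7%
  N (6.7%): difference = 2.1%
Step 3: Most likely is 'D' (4.3%, diff 0.3%); second most likely is 'R' (6.0%, diff 1.4%).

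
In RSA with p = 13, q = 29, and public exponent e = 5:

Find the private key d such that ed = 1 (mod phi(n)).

Step 1: n = 13 * 29 = 377.
Step 2: phi(n) = 12 * 28 = 336.
Step 3: Find d such that 5 * d = 1 (mod 336).
Step 4: d = 5^(-1) mod 336 = 269.
Verification: 5 * 269 = 1345 = 4 * 336 + 1.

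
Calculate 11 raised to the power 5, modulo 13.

Step 1: Compute 11^5 mod 13 step by step, reducing modulo 13 at each step.
  11^1 mod 13 = 11
  11^2 mod 13 = (11 * 11) mod 13 = 4
  11^3 mod 13 = (4 * 11) mod 13 = 5
  11^4 mod 13 = (5 * 11) mod 13 = 3
  11^5 mod 13 = (3 * 11) mod 13 = 7
Step 2: Result = 7.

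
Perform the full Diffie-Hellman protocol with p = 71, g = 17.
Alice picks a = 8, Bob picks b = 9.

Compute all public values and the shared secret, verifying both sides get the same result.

Step 1: A = g^a mod p = 17^8 mod 71 = 57.
Step 2: B = g^b mod p = 17^9 mod 71 = 46.
Step 3: Alice computes s = B^a mod p = 46^8 mod 71 = 5.
Step 4: Bob computes s = A^b mod p = 57^9 mod 71 = 5.
Both sides agree: shared secret = 5.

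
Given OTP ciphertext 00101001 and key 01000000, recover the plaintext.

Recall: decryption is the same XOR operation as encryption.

Step 1: XOR ciphertext with key:
  Ciphertext: 00101001
  Key:        01000000
  XOR:        01101001
Step 2: Plaintext = 01101001 = 105 in decimal.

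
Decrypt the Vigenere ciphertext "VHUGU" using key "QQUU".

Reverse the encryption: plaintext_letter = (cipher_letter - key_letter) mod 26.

Step 1: Extend key: QQUUQ
Step 2: Decrypt each letter (c - k) mod 26:
  V(21) - Q(16) = (21-16) mod 26 = 5 = F
  H(7) - Q(16) = (7-16) mod 26 = 17 = R
  U(20) - U(20) = (20-20) mod 26 = 0 = A
  G(6) - U(20) = (6-20) mod 26 = 12 = M
  U(20) - Q(16) = (20-16) mod 26 = 4 = E
Plaintext: FRAME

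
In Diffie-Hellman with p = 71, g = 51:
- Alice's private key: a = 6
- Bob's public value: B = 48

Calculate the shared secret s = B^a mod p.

Step 1: s = B^a mod p = 48^6 mod 71.
  48^1 mod 71 = 48
  48^2 mod 71 = (48 * 48) mod 71 = 32
  48^3 mod 71 = (32 * 48) mod 71 = 45
  48^4 mod 71 = (45 * 48) mod 71 = 30
  48^5 mod 71 = (30 * 48) mod 71 = 20
  48^6 mod 71 = (20 * 48) mod 71 = 37
Result: shared secret = 37.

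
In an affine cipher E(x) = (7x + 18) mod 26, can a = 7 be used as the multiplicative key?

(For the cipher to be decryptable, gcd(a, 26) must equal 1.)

Step 1: Compute gcd(7, 26).
Step 2: gcd(7, 26) = 1.
Since gcd = 1, 7 is coprime with 26, so it is a valid key.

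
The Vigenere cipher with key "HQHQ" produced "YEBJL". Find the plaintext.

Step 1: Extend key: HQHQH
Step 2: Decrypt each letter (c - k) mod 26:
  Y(24) - H(7) = (24-7) mod 26 = 17 = R
  E(4) - Q(16) = (4-16) mod 26 = 14 = O
  B(1) - H(7) = (1-7) mod 26 = 20 = U
  J(9) - Q(16) = (9-16) mod 26 = 19 = T
  L(11) - H(7) = (11-7) mod 26 = 4 = E
Plaintext: ROUTE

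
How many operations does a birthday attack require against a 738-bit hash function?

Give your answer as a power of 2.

Step 1: The birthday paradox gives collision probability ~50% after sqrt(2^n) = 2^(n/2) hashes.
Step 2: For 738-bit output: 2^(738/2) = 2^369.
Step 3: Approximately 2^369 hash computations needed.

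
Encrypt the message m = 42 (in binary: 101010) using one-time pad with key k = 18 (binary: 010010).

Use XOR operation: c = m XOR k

Step 1: Write out the XOR operation bit by bit:
  Message: 101010
  Key:     010010
  XOR:     111000
Step 2: Convert to decimal: 111000 = 56.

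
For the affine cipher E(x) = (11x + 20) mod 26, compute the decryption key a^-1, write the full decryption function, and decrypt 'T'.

Step 1: Find a^-1, the modular inverse of 11 mod 26.
Step 2: We need 11 * a^-1 = 1 (mod 26).
Step 3: 11 * 19 = 209 = 8 * 26 + 1, so a^-1 = 19.
Step 4: D(y) = 19(y - 20) mod 26.
Step 5: Apply to 'T' (y = 19): D(19) = 19 * (19 - 20) mod 26 = 19 * -1 mod 26 = 7 -> 'H'.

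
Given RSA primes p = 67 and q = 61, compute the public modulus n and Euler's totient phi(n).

Step 1: n = p * q = 67 * 61 = 4087.
Step 2: phi(n) = (p-1)(q-1) = 66 * 60 = 3960.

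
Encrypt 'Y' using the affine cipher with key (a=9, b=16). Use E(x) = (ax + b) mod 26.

Step 1: Convert 'Y' to number: x = 24.
Step 2: E(24) = (9 * 24 + 16) mod 26 = 232 mod 26 = 24.
Step 3: Convert 24 back to letter: Y.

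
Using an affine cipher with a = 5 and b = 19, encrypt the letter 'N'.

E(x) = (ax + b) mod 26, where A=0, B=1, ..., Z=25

Step 1: Convert 'N' to number: x = 13.
Step 2: E(13) = (5 * 13 + 19) mod 26 = 84 mod 26 = 6.
Step 3: Convert 6 back to letter: G.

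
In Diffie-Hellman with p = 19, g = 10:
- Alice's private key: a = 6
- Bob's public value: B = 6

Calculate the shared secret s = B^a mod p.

Step 1: s = B^a mod p = 6^6 mod 19.
  6^1 mod 19 = 6
  6^2 mod 19 = (6 * 6) mod 19 = 17
  6^3 mod 19 = (17 * 6) mod 19 = 7
  6^4 mod 19 = (7 * 6) mod 19 = 4
  6^5 mod 19 = (4 * 6) mod 19 = 5
  6^6 mod 19 = (5 * 6) mod 19 = 11
Result: shared secret = 11.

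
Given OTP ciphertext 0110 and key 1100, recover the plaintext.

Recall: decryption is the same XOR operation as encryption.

Step 1: XOR ciphertext with key:
  Ciphertext: 0110
  Key:        1100
  XOR:        1010
Step 2: Plaintext = 1010 = 10 in decimal.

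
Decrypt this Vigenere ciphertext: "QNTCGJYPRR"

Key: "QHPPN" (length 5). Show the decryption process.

Step 1: Key 'QHPPN' has length 5. Extended key: QHPPNQHPPN
Step 2: Decrypt each position:
  Q(16) - Q(16) = 0 = A
  N(13) - H(7) = 6 = G
  T(19) - P(15) = 4 = E
  C(2) - P(15) = 13 = N
  G(6) - N(13) = 19 = T
  J(9) - Q(16) = 19 = T
  Y(24) - H(7) = 17 = R
  P(15) - P(15) = 0 = A
  R(17) - P(15) = 2 = C
  R(17) - N(13) = 4 = E
Plaintext: AGENTTRACE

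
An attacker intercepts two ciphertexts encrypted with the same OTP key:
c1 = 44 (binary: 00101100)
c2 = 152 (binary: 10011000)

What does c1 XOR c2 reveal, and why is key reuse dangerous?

Step 1: c1 XOR c2 = (m1 XOR k) XOR (m2 XOR k).
Step 2: By XOR associativity/commutativity: = m1 XOR m2 XOR k XOR k = m1 XOR m2.
Step 3: 00101100 XOR 10011000 = 10110100 = 180.
Step 4: The key cancels out! An attacker learns m1 XOR m2 = 180, revealing the relationship between plaintexts.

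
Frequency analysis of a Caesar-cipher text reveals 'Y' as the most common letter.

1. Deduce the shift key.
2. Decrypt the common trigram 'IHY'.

Step 1: In English, 'E' is the most frequent letter (12.7%).
Step 2: The most frequent ciphertext letter is 'Y' (position 24).
Step 3: Shift = (24 - 4) mod 26 = 20.
Step 4: Decrypt 'IHY' by shifting back 20:
  I -> O
  H -> N
  Y -> E
Step 5: 'IHY' decrypts to 'ONE'.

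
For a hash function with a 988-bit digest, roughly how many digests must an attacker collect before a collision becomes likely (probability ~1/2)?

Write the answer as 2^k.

Step 1: The birthday paradox gives collision probability ~50% after sqrt(2^n) = 2^(n/2) hashes.
Step 2: For 988-bit output: 2^(988/2) = 2^494.
Step 3: Approximately 2^494 hash computations needed.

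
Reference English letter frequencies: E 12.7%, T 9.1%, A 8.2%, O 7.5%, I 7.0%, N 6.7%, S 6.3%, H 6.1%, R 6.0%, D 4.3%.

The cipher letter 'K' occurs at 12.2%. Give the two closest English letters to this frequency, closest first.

Step 1: Observed frequency of 'K' is 12.2%.
Step 2: Compute distances to each reference frequency and sort:
  E (12.7%): difference = 0.5% <-- BEST
  T (9.1%): difference = 3.1% <-- RUNNER-UP
  A (8.2%): difference = 4.0%
  O (7.5%): difference = 4.7%
  I (7.0%): difference = 5.2%
Step 3: Most likely is 'E' (12.7%, diff 0.5%); second most likely is 'T' (9.1%, diff 3.1%).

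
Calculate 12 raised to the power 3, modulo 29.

Step 1: Compute 12^3 mod 29 step by step, reducing modulo 29 at each step.
  12^1 mod 29 = 12
  12^2 mod 29 = (12 * 12) mod 29 = 28
  12^3 mod 29 = (28 * 12) mod 29 = 17
Step 2: Result = 17.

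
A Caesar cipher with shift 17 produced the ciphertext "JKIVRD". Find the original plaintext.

Step 1: Reverse the shift by subtracting 17 from each letter position.
  J (position 9) -> position (9-17) mod 26 = 18 -> S
  K (position 10) -> position (10-17) mod 26 = 19 -> T
  I (position 8) -> position (8-17) mod 26 = 17 -> R
  V (position 21) -> position (21-17) mod 26 = 4 -> E
  R (position 17) -> position (17-17) mod 26 = 0 -> A
  D (position 3) -> position (3-17) mod 26 = 12 -> M
Decrypted message: STREAM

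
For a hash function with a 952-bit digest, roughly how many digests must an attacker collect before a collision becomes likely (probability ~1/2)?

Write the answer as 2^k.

Step 1: The birthday paradox gives collision probability ~50% after sqrt(2^n) = 2^(n/2) hashes.
Step 2: For 952-bit output: 2^(952/2) = 2^476.
Step 3: Approximately 2^476 hash computations needed.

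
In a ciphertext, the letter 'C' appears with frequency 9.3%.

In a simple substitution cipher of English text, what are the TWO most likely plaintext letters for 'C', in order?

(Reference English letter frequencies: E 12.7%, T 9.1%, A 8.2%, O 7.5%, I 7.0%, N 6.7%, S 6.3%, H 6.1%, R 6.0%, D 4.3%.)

Step 1: Observed frequency of 'C' is 9.3%.
Step 2: Compute distances to each reference frequency and sort:
  T (9.1%): difference = 0.2% <-- BEST
  A (8.2%): difference = 1.1% <-- RUNNER-UP
  O (7.5%): difference = 1.8%
  I (7.0%): difference = 2.3%
  N (6.7%): difference = 2.6%
Step 3: Most likely is 'T' (9.1%, diff 0.2%); second most likely is 'A' (8.2%, diff 1.1%).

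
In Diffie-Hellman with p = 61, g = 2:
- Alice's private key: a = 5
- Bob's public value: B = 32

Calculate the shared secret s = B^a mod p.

Step 1: s = B^a mod p = 32^5 mod 61.
  32^1 mod 61 = 32
  32^2 mod 61 = (32 * 32) mod 61 = 48
  32^3 mod 61 = (48 * 32) mod 61 = 11
  32^4 mod 61 = (11 * 32) mod 61 = 47
  32^5 mod 61 = (47 * 32) mod 61 = 40
Result: shared secret = 40.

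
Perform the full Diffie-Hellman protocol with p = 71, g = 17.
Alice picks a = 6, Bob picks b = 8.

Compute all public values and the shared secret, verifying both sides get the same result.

Step 1: A = g^a mod p = 17^6 mod 71 = 54.
Step 2: B = g^b mod p = 17^8 mod 71 = 57.
Step 3: Alice computes s = B^a mod p = 57^6 mod 71 = 57.
Step 4: Bob computes s = A^b mod p = 54^8 mod 71 = 57.
Both sides agree: shared secret = 57.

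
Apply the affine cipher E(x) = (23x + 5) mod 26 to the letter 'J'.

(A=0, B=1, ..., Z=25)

Step 1: Convert 'J' to number: x = 9.
Step 2: E(9) = (23 * 9 + 5) mod 26 = 212 mod 26 = 4.
Step 3: Convert 4 back to letter: E.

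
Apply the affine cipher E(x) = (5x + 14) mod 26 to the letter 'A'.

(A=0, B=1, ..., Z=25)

Step 1: Convert 'A' to number: x = 0.
Step 2: E(0) = (5 * 0 + 14) mod 26 = 14 mod 26 = 14.
Step 3: Convert 14 back to letter: O.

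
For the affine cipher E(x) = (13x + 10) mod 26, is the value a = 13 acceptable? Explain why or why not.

Step 1: Compute gcd(13, 26).
Step 2: gcd(13, 26) = 13.
Since gcd = 13 != 1, 13 shares a common factor with 26, so it cannot be used.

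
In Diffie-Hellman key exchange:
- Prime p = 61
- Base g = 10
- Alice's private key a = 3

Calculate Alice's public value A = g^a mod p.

Step 1: A = g^a mod p = 10^3 mod 61.
  10^1 mod 61 = 10
  10^2 mod 61 = (10 * 10) mod 61 = 39
  10^3 mod 61 = (39 * 10) mod 61 = 24
Result: A = 24.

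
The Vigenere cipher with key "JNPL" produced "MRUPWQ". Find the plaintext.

Step 1: Extend key: JNPLJN
Step 2: Decrypt each letter (c - k) mod 26:
  M(12) - J(9) = (12-9) mod 26 = 3 = D
  R(17) - N(13) = (17-13) mod 26 = 4 = E
  U(20) - P(15) = (20-15) mod 26 = 5 = F
  P(15) - L(11) = (15-11) mod 26 = 4 = E
  W(22) - J(9) = (22-9) mod 26 = 13 = N
  Q(16) - N(13) = (16-13) mod 26 = 3 = D
Plaintext: DEFEND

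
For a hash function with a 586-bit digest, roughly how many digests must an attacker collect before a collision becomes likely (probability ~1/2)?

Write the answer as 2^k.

Step 1: The birthday paradox gives collision probability ~50% after sqrt(2^n) = 2^(n/2) hashes.
Step 2: For 586-bit output: 2^(586/2) = 2^293.
Step 3: Approximately 2^293 hash computations needed.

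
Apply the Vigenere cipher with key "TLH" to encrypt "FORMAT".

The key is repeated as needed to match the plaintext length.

Step 1: Repeat key to match plaintext length:
  Plaintext: FORMAT
  Key:       TLHTLH
Step 2: Encrypt each letter:
  F(5) + T(19) = (5+19) mod 26 = 24 = Y
  O(14) + L(11) = (14+11) mod 26 = 25 = Z
  R(17) + H(7) = (17+7) mod 26 = 24 = Y
  M(12) + T(19) = (12+19) mod 26 = 5 = F
  A(0) + L(11) = (0+11) mod 26 = 11 = L
  T(19) + H(7) = (19+7) mod 26 = 0 = A
Ciphertext: YZYFLA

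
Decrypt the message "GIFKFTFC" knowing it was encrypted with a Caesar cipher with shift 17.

Step 1: Reverse the shift by subtracting 17 from each letter position.
  G (position 6) -> position (6-17) mod 26 = 15 -> P
  I (position 8) -> position (8-17) mod 26 = 17 -> R
  F (position 5) -> position (5-17) mod 26 = 14 -> O
  K (position 10) -> position (10-17) mod 26 = 19 -> T
  F (position 5) -> position (5-17) mod 26 = 14 -> O
  T (position 19) -> position (19-17) mod 26 = 2 -> C
  F (position 5) -> position (5-17) mod 26 = 14 -> O
  C (position 2) -> position (2-17) mod 26 = 11 -> L
Decrypted message: PROTOCOL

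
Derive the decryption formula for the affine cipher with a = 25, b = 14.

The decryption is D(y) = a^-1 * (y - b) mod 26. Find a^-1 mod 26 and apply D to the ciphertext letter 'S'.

Step 1: Find a^-1, the modular inverse of 25 mod 26.
Step 2: We need 25 * a^-1 = 1 (mod 26).
Step 3: 25 * 25 = 625 = 24 * 26 + 1, so a^-1 = 25.
Step 4: D(y) = 25(y - 14) mod 26.
Step 5: Apply to 'S' (y = 18): D(18) = 25 * (18 - 14) mod 26 = 25 * 4 mod 26 = 22 -> 'W'.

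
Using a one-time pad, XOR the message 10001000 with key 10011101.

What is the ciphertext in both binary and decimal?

Step 1: Write out the XOR operation bit by bit:
  Message: 10001000
  Key:     10011101
  XOR:     00010101
Step 2: Convert to decimal: 00010101 = 21.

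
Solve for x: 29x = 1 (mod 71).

Step 1: We need x such that 29 * x = 1 (mod 71).
Step 2: Using the extended Euclidean algorithm or trial:
  29 * 49 = 1421 = 20 * 71 + 1.
Step 3: Since 1421 mod 71 = 1, the inverse is x = 49.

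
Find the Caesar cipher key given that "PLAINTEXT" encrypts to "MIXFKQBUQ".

Step 1: Compare first letters: P (position 15) -> M (position 12).
Step 2: Shift = (12 - 15) mod 26 = 23.
The shift value is 23.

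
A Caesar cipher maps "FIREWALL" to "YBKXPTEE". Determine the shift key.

Step 1: Compare first letters: F (position 5) -> Y (position 24).
Step 2: Shift = (24 - 5) mod 26 = 19.
The shift value is 19.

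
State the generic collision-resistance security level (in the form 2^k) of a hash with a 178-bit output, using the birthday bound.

Step 1: The birthday paradox gives collision probability ~50% after sqrt(2^n) = 2^(n/2) hashes.
Step 2: For 178-bit output: 2^(178/2) = 2^89.
Step 3: Approximately 2^89 hash computations needed.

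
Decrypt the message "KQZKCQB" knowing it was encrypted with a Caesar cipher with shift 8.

Step 1: Reverse the shift by subtracting 8 from each letter position.
  K (position 10) -> position (10-8) mod 26 = 2 -> C
  Q (position 16) -> position (16-8) mod 26 = 8 -> I
  Z (position 25) -> position (25-8) mod 26 = 17 -> R
  K (position 10) -> position (10-8) mod 26 = 2 -> C
  C (position 2) -> position (2-8) mod 26 = 20 -> U
  Q (position 16) -> position (16-8) mod 26 = 8 -> I
  B (position 1) -> position (1-8) mod 26 = 19 -> T
Decrypted message: CIRCUIT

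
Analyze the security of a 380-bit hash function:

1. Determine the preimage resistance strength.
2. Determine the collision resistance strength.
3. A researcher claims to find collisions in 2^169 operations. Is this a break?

Step 1: Preimage resistance requires brute-force of 2^380 operations.
Step 2: Collision resistance (birthday bound) = 2^(380/2) = 2^190.
Step 3: The claimed attack costs 2^169 operations.
Step 4: Since 2^169 < 2^190, the claimed attack beats the generic birthday bound, so collision resistance is broken.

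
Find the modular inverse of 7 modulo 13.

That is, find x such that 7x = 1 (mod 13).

Step 1: We need x such that 7 * x = 1 (mod 13).
Step 2: Using the extended Euclidean algorithm or trial:
  7 * 2 = 14 = 1 * 13 + 1.
Step 3: Since 14 mod 13 = 1, the inverse is x = 2.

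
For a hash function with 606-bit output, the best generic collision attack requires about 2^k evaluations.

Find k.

Step 1: The hash has a 606-bit output.
Step 2: Collision resistance means it should be infeasible to find any x != y with h(x) = h(y).
By the birthday bound, a generic collision search succeeds after about sqrt(2^606) = 2^(606/2) = 2^303 evaluations.
Step 3: Security level = 303 bits.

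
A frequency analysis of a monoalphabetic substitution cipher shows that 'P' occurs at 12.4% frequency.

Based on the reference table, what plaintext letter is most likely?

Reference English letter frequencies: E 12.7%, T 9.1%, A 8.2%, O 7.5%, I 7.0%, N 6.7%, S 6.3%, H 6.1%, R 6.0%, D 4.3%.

Step 1: The observed frequency is 12.4%.
Step 2: Compare with English frequencies:
  E: 12.7% (difference: 0.3%) <-- closest
  T: 9.1% (difference: 3.3%)
  A: 8.2% (difference: 4.2%)
  O: 7.5% (difference: 4.9%)
  I: 7.0% (difference: 5.4%)
  N: 6.7% (difference: 5.7%)
  S: 6.3% (difference: 6.1%)
  H: 6.1% (difference: 6.3%)
  R: 6.0% (difference: 6.4%)
  D: 4.3% (difference: 8.1%)
Step 3: 'P' most likely represents 'E' (frequency 12.7%).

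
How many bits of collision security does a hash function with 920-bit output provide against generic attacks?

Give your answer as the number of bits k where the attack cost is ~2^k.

Step 1: The hash has a 920-bit output.
Step 2: Collision resistance means it should be infeasible to find any x != y with h(x) = h(y).
By the birthday bound, a generic collision search succeeds after about sqrt(2^920) = 2^(920/2) = 2^460 evaluations.
Step 3: Security level = 460 bits.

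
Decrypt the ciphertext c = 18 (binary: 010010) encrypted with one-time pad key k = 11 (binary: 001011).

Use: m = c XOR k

Step 1: XOR ciphertext with key:
  Ciphertext: 010010
  Key:        001011
  XOR:        011001
Step 2: Plaintext = 011001 = 25 in decimal.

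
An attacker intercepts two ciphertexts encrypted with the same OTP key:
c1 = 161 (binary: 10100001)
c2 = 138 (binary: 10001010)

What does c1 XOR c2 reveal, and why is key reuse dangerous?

Step 1: c1 XOR c2 = (m1 XOR k) XOR (m2 XOR k).
Step 2: By XOR associativity/commutativity: = m1 XOR m2 XOR k XOR k = m1 XOR m2.
Step 3: 10100001 XOR 10001010 = 00101011 = 43.
Step 4: The key cancels out! An attacker learns m1 XOR m2 = 43, revealing the relationship between plaintexts.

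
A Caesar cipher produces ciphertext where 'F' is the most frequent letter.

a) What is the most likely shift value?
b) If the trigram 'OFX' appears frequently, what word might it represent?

Step 1: In English, 'E' is the most frequent letter (12.7%).
Step 2: The most frequent ciphertext letter is 'F' (position 5).
Step 3: Shift = (5 - 4) mod 26 = 1.
Step 4: Decrypt 'OFX' by shifting back 1:
  O -> N
  F -> E
  X -> W
Step 5: 'OFX' decrypts to 'NEW'.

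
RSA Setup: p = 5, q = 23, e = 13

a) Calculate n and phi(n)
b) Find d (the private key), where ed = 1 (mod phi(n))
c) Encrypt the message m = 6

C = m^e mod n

Step 1: n = 5 * 23 = 115.
Step 2: phi(n) = (5-1)(23-1) = 4 * 22 = 88.
Step 3: Find d = 13^(-1) mod 88 = 61.
  Verify: 13 * 61 = 793 = 1 (mod 88).
Step 4: C = 6^13 mod 115 = 36.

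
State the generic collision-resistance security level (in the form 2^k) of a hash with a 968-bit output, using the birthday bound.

Step 1: The birthday paradox gives collision probability ~50% after sqrt(2^n) = 2^(n/2) hashes.
Step 2: For 968-bit output: 2^(968/2) = 2^484.
Step 3: Approximately 2^484 hash computations needed.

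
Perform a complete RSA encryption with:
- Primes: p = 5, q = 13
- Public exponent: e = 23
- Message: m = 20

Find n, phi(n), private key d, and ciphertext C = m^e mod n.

Step 1: n = 5 * 13 = 65.
Step 2: phi(n) = (5-1)(13-1) = 4 * 12 = 48.
Step 3: Find d = 23^(-1) mod 48 = 23.
  Verify: 23 * 23 = 529 = 1 (mod 48).
Step 4: C = 20^23 mod 65 = 15.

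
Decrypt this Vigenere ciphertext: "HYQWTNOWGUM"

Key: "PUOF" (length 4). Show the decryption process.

Step 1: Key 'PUOF' has length 4. Extended key: PUOFPUOFPUO
Step 2: Decrypt each position:
  H(7) - P(15) = 18 = S
  Y(24) - U(20) = 4 = E
  Q(16) - O(14) = 2 = C
  W(22) - F(5) = 17 = R
  T(19) - P(15) = 4 = E
  N(13) - U(20) = 19 = T
  O(14) - O(14) = 0 = A
  W(22) - F(5) = 17 = R
  G(6) - P(15) = 17 = R
  U(20) - U(20) = 0 = A
  M(12) - O(14) = 24 = Y
Plaintext: SECRETARRAY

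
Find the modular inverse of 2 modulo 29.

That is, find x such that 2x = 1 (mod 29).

Step 1: We need x such that 2 * x = 1 (mod 29).
Step 2: Using the extended Euclidean algorithm or trial:
  2 * 15 = 30 = 1 * 29 + 1.
Step 3: Since 30 mod 29 = 1, the inverse is x = 15.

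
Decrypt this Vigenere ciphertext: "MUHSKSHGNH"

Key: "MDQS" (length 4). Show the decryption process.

Step 1: Key 'MDQS' has length 4. Extended key: MDQSMDQSMD
Step 2: Decrypt each position:
  M(12) - M(12) = 0 = A
  U(20) - D(3) = 17 = R
  H(7) - Q(16) = 17 = R
  S(18) - S(18) = 0 = A
  K(10) - M(12) = 24 = Y
  S(18) - D(3) = 15 = P
  H(7) - Q(16) = 17 = R
  G(6) - S(18) = 14 = O
  N(13) - M(12) = 1 = B
  H(7) - D(3) = 4 = E
Plaintext: ARRAYPROBE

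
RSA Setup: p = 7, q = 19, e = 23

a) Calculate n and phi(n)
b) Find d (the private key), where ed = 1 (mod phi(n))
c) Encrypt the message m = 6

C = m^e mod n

Step 1: n = 7 * 19 = 133.
Step 2: phi(n) = (7-1)(19-1) = 6 * 18 = 108.
Step 3: Find d = 23^(-1) mod 108 = 47.
  Verify: 23 * 47 = 1081 = 1 (mod 108).
Step 4: C = 6^23 mod 133 = 62.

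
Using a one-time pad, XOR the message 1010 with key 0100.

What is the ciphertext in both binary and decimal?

Step 1: Write out the XOR operation bit by bit:
  Message: 1010
  Key:     0100
  XOR:     1110
Step 2: Convert to decimal: 1110 = 14.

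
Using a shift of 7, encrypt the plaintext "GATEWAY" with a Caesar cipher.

Step 1: For each letter, shift forward by 7 positions (mod 26).
  G (position 6) -> position (6+7) mod 26 = 13 -> N
  A (position 0) -> position (0+7) mod 26 = 7 -> H
  T (position 19) -> position (19+7) mod 26 = 0 -> A
  E (position 4) -> position (4+7) mod 26 = 11 -> L
  W (position 22) -> position (22+7) mod 26 = 3 -> D
  A (position 0) -> position (0+7) mod 26 = 7 -> H
  Y (position 24) -> position (24+7) mod 26 = 5 -> F
Result: NHALDHF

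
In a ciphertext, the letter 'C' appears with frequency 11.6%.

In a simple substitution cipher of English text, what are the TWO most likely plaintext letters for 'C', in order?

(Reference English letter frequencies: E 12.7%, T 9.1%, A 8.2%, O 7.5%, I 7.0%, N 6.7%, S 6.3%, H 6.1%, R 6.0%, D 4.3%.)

Step 1: Observed frequency of 'C' is 11.6%.
Step 2: Compute distances to each reference frequency and sort:
  E (12.7%): difference = 1.1% <-- BEST
  T (9.1%): difference = 2.5% <-- RUNNER-UP
  A (8.2%): difference = 3.4%
  O (7.5%): difference = 4.1%
  I (7.0%): difference = 4.6%
Step 3: Most likely is 'E' (12.7%, diff 1.1%); second most likely is 'T' (9.1%, diff 2.5%).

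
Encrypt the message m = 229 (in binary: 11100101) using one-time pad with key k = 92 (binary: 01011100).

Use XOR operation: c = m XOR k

Step 1: Write out the XOR operation bit by bit:
  Message: 11100101
  Key:     01011100
  XOR:     10111001
Step 2: Convert to decimal: 10111001 = 185.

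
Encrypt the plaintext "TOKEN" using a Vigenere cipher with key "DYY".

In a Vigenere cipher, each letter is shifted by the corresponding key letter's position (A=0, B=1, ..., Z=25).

Step 1: Repeat key to match plaintext length:
  Plaintext: TOKEN
  Key:       DYYDY
Step 2: Encrypt each letter:
  T(19) + D(3) = (19+3) mod 26 = 22 = W
  O(14) + Y(24) = (14+24) mod 26 = 12 = M
  K(10) + Y(24) = (10+24) mod 26 = 8 = I
  E(4) + D(3) = (4+3) mod 26 = 7 = H
  N(13) + Y(24) = (13+24) mod 26 = 11 = L
Ciphertext: WMIHL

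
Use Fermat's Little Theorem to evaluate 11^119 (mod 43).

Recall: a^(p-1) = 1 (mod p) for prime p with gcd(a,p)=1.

Step 1: Since 43 is prime, by Fermat's Little Theorem: 11^42 = 1 (mod 43).
Step 2: Reduce exponent: 119 mod 42 = 35.
Step 3: So 11^119 = 11^35 (mod 43).
Step 4: 11^35 mod 43 = 1.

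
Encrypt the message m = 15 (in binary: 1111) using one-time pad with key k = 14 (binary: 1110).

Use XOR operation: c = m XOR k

Step 1: Write out the XOR operation bit by bit:
  Message: 1111
  Key:     1110
  XOR:     0001
Step 2: Convert to decimal: 0001 = 1.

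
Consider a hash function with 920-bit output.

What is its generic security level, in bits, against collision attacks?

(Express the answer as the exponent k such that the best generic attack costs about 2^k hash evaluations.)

Step 1: The hash has a 920-bit output.
Step 2: Collision resistance means it should be infeasible to find any x != y with h(x) = h(y).
By the birthday bound, a generic collision search succeeds after about sqrt(2^920) = 2^(920/2) = 2^460 evaluations.
Step 3: Security level = 460 bits.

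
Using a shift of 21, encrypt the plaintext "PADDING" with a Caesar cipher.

Step 1: For each letter, shift forward by 21 positions (mod 26).
  P (position 15) -> position (15+21) mod 26 = 10 -> K
  A (position 0) -> position (0+21) mod 26 = 21 -> V
  D (position 3) -> position (3+21) mod 26 = 24 -> Y
  D (position 3) -> position (3+21) mod 26 = 24 -> Y
  I (position 8) -> position (8+21) mod 26 = 3 -> D
  N (position 13) -> position (13+21) mod 26 = 8 -> I
  G (position 6) -> position (6+21) mod 26 = 1 -> B
Result: KVYYDIB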